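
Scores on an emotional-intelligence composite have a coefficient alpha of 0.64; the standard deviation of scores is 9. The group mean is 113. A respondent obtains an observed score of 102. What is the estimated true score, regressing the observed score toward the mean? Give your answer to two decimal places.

Estimated true score = 0.640·102 + (1 − 0.640)·113 ≈ 105.960

105.96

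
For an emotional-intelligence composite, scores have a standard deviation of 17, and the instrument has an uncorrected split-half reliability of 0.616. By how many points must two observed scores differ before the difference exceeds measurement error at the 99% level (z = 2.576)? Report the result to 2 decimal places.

Spearman-Brown: r = 2(0.616) / (1 + 0.616) = 1.2320 / 1.6160 ≈ 0.7624
SEM = 17.0000 × √(1 − 0.7624) = 17.0000 × √0.2376 ≈ 17.0000 × 0.4875 ≈ 8.2869
SE_diff = √2 × SEM ≈ 11.7195
Smallest detectable difference = 2.576×11.7195 ≈ 30.1894

30.19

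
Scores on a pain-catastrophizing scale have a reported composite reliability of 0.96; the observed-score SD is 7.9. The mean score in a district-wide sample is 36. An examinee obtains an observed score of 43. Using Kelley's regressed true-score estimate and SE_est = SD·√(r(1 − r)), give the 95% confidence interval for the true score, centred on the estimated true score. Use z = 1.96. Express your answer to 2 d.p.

T̂ = r·X + (1 − r)·M = 0.96000*43 + 0.04000*36 = 41.28000 + 1.44000 ≈ 42.72000
SE_est = 7.90000·√[r(1 − r)] ≈ 1.54808
CI = 42.72000 ± 1.96 * 1.54808 → [39.68577, 45.75423]

[39.69, 45.75]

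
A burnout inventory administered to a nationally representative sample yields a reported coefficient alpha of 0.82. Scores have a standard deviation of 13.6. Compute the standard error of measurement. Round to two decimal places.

SEM = 13.600 * √(1 − 0.820) = 13.600 * √0.180 ≃ 13.600 * 0.424 ≃ 5.770

5.77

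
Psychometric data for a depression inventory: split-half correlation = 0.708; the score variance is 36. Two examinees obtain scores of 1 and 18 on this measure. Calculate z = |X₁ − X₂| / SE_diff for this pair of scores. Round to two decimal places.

4.85

σ = 36^(1/2) = 6.000
Spearman-Brown: r = 2(0.708) / (1 + 0.708) = 1.416 / 1.708 ≈ 0.829
SEM = 6.000×√(1 − 0.829) ≈ 2.481
SE_diff = √2 × SEM ≈ 3.508
z = 17 / 3.508 ≈ 4.845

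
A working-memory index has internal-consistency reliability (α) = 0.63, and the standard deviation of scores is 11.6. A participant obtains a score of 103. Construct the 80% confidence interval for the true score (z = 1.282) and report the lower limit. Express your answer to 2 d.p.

SEM = 11.6000 × √(1 − 0.6300) = 11.6000 × √0.3700 ≈ 11.6000 × 0.6083 ≈ 7.0560
Margin = 1.282 × 7.0560 ≈ 9.0458
Lower limit = 103 − 9.0458 ≈ 93.9542

93.95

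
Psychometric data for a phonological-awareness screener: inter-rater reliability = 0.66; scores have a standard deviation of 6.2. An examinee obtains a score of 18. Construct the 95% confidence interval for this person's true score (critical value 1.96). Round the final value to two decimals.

SEM = 6.2000 × √(1 − 0.6600) = 6.2000 × √0.3400 ≈ 6.2000 × 0.5831 ≈ 3.6152
Margin = 1.96 × 3.6152 ≈ 7.0858
95% CI: 18 ± 7.0858 = [10.9142, 25.0858]

[10.91, 25.09]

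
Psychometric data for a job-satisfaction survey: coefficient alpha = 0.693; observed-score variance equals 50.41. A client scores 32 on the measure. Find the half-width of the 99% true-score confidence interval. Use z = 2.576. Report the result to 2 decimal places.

SD = √50.41 = 7.100
SEM = 7.100×√(1 − 0.693) ≃ 3.934
2.576 × SEM ≃ 10.134

10.13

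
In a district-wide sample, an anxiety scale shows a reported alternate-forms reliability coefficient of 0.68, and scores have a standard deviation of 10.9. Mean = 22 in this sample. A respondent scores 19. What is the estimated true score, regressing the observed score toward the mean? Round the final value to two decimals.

Estimated true score = 0.680*19 + (1 − 0.680)*22 ≈ 19.960

19.96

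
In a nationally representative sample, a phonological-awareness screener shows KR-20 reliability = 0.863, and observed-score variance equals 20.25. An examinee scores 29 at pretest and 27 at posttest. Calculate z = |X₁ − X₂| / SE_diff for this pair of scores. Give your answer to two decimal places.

0.85

σ = 20.25^(1/2) = 4.5000
SEM = 4.5000×√(1 − 0.8630) ≈ 1.6656
SE_diff = √2 × SEM ≈ 2.3555
z = |29 − 27| / 2.3555 = 2 / 2.3555 ≈ 0.8491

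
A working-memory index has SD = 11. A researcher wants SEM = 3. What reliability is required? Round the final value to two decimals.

0.93

r = 1 − (SEM / SD)² = 1 − (3.0000 / 11)² ≈ 1 − 0.0744 ≈ 0.9256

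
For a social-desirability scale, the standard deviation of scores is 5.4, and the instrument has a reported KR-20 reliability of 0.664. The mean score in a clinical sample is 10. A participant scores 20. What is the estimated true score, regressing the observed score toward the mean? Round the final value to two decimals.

16.64

T̂ = r·X + (1 − r)·M = 0.6640×20 + 0.3360×10 = 13.2800 + 3.3600 ≈ 16.6400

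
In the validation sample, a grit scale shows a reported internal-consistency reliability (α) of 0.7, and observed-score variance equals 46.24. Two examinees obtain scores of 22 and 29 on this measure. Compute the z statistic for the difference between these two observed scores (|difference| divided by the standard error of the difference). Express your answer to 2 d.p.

SD = √46.24 ≃ 6.800
SEM = 6.800 * √(1 − 0.700) = 6.800 * √0.300 ≃ 6.800 * 0.548 ≃ 3.725
Standard error of the difference = 3.725·√2 ≃ 5.267
z = 7 / 5.267 ≃ 1.329

1.33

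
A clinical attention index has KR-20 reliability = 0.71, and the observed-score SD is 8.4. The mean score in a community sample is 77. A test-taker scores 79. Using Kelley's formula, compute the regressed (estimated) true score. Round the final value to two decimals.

78.42

T̂ = 0.7100(79) + 0.2900(77) ≃ 78.4200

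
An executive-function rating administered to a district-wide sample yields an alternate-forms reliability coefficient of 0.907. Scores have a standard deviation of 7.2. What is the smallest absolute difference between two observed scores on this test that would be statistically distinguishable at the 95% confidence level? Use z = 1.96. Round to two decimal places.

6.09

SEM = 7.200 × √(1 − 0.907) = 7.200 × √0.093 ≃ 7.200 × 0.305 ≃ 2.196
Standard error of the difference = 2.196·√2 ≃ 3.105
Smallest detectable difference = 1.96×3.105 ≃ 6.086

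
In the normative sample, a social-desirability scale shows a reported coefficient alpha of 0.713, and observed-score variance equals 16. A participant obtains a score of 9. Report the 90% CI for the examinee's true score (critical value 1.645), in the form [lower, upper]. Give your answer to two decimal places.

[5.47, 12.53]

σ = 16^(1/2) = 4.00000
SEM = 4.00000 * √(1 − 0.71300) = 4.00000 * √0.28700 ≈ 4.00000 * 0.53572 ≈ 2.14290
Margin = 1.645 * 2.14290 ≈ 3.52506
90% CI: 9 ± 3.52506 = [5.47494, 12.52506]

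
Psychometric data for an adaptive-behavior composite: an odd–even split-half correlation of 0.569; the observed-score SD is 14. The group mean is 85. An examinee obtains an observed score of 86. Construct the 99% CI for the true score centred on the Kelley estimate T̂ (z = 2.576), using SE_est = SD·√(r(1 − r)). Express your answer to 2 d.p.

[69.63, 101.82]

Spearman-Brown: r = 2(0.569) / (1 + 0.569) = 1.1380 / 1.5690 ≈ 0.7253
T̂ = r·X + (1 − r)·M = 0.7253*86 + 0.2747*85 ≈ 62.3760 + 23.3493 ≈ 85.7253
SE_est = SD * √(r(1 − r)) = 14.0000 * √0.1992 ≈ 14.0000 * 0.4464 ≈ 6.2491
CI = 85.7253 ± 2.576 * 6.2491 → [69.6277, 101.8229]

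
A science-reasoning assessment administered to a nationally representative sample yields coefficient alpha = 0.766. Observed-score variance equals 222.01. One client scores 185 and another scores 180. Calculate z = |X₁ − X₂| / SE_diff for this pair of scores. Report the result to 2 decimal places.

0.49

SD = √222.01 ≃ 14.9000
SEM = 14.9000*√(1 − 0.7660) ≃ 7.2077
SE_diff = SEM * √2 ≃ 7.2077 * 1.4142 ≃ 10.1932
z = 5 / 10.1932 ≃ 0.4905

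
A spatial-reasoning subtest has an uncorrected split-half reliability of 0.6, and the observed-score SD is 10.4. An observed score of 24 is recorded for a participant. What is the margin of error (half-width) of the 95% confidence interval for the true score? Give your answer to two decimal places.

Spearman-Brown: r = 2(0.6) / (1 + 0.6) = 1.2000 / 1.6000 ≈ 0.7500
SEM = 10.4000 * √(1 − 0.7500) = 10.4000 * √0.2500 ≈ 10.4000 * 0.5000 ≈ 5.2000
1.96 * SEM ≈ 10.1920

10.19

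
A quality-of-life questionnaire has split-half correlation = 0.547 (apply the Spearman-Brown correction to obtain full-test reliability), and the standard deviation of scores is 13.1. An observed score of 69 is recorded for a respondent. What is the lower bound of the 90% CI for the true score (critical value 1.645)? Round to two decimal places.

Full-length reliability (Spearman-Brown) = 2(0.547)/(1+0.547) ≈ 0.707
SEM = 13.100·√(1 − 0.707) ≈ 7.089
Half-width = 1.645·7.089 ≈ 11.661
Lower limit = 69 − 11.661 ≈ 57.339

57.34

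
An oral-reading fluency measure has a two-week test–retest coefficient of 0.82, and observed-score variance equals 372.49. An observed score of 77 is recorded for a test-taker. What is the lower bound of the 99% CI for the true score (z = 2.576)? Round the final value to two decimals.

SD = √372.49 ≈ 19.30000
SEM = 19.30000 · √(1 − 0.82000) = 19.30000 · √0.18000 ≈ 19.30000 · 0.42426 ≈ 8.18830
2.576 · SEM ≈ 21.09305
Lower bound: 77 − 21.09305 = 55.90695

55.91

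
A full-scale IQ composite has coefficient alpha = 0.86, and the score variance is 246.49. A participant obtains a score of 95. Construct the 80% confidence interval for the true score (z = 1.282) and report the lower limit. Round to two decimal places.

SD = √246.49 = 15.7000
SEM = 15.7000 · √(1 − 0.8600) = 15.7000 · √0.1400 ≃ 15.7000 · 0.3742 ≃ 5.8744
Half-width = 1.282·5.8744 ≃ 7.5310
Lower limit = 95 − 7.5310 ≃ 87.4690

87.47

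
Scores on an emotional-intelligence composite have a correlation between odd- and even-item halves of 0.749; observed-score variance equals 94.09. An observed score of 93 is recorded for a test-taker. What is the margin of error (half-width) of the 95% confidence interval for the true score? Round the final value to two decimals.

7.20

SD = √94.09 = 9.7000
Full-length reliability (Spearman-Brown) = 2(0.749)/(1+0.749) ≈ 0.8565
SEM = 9.7000 · √(1 − 0.8565) = 9.7000 · √0.1435 ≈ 9.7000 · 0.3788 ≈ 3.6746
Margin = 1.96 · 3.6746 ≈ 7.2023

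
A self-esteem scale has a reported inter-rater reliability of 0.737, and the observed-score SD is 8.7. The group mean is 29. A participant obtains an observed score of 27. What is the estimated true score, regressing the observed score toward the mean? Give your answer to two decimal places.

Estimated true score = 0.7370×27 + (1 − 0.7370)×29 ≈ 27.5260

27.53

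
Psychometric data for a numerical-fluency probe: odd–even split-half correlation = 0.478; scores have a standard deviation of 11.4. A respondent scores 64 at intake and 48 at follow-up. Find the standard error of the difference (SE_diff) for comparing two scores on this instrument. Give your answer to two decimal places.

9.58

r_full = 2·0.478 / (1 + 0.478) ≈ 0.647
SEM = 11.400 · √(1 − 0.647) = 11.400 · √0.353 ≈ 11.400 · 0.594 ≈ 6.775
SE_diff = √2 · SEM ≈ 9.581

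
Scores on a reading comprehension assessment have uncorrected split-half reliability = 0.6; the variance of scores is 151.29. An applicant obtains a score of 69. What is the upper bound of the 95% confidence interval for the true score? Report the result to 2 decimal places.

81.05

SD = √151.29 ≈ 12.300
Full-length reliability (Spearman-Brown) = 2(0.6)/(1+0.6) ≈ 0.750
SEM = 12.300 · √(1 − 0.750) = 12.300 · √0.250 ≈ 12.300 · 0.500 ≈ 6.150
1.96 · SEM ≈ 12.054
Upper bound: 69 + 12.054 = 81.054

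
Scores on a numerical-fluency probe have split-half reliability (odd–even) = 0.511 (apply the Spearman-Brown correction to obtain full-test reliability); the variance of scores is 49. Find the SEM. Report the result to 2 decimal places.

SD = √49 = 7.00000
r_full = 2·0.511 / (1 + 0.511) ≈ 0.67637
The standard error of measurement is 7.00000×√(1 − 0.67637) ≈ 7.00000×0.56888 ≈ 3.98217.

3.98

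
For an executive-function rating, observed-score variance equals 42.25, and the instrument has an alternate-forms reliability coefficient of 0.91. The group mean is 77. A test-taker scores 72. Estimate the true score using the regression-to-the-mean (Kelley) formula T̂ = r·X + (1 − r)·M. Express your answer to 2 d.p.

72.45

Estimated true score = 0.91000·72 + (1 − 0.91000)·77 ≈ 72.45000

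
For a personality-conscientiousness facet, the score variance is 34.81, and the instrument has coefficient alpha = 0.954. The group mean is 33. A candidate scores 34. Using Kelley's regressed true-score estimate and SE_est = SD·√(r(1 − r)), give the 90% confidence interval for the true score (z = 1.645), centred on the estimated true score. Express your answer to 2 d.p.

[31.92, 35.99]

SD = √34.81 = 5.900
Estimated true score = 0.954·34 + (1 − 0.954)·33 ≈ 33.954
SE_est = SD · √(r(1 − r)) = 5.900 · √0.044 ≈ 5.900 · 0.209 ≈ 1.236
CI = 33.954 ± 1.645 · 1.236 → [31.921, 35.987]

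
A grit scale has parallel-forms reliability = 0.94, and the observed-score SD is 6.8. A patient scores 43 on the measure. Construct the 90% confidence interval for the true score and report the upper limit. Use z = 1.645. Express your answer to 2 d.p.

45.74

SEM = 6.800 * √(1 − 0.940) = 6.800 * √0.060 ≈ 6.800 * 0.245 ≈ 1.666
Margin = 1.645 * 1.666 ≈ 2.740
Upper limit = 43 + 2.740 ≈ 45.740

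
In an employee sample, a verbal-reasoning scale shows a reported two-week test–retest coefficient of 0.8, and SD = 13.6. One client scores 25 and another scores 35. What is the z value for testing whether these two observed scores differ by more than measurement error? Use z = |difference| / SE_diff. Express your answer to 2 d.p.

1.16

SEM = 13.60000 × √(1 − 0.80000) = 13.60000 × √0.20000 ≈ 13.60000 × 0.44721 ≈ 6.08210
SE_diff = √2 × SEM ≈ 8.60140
z = |25 − 35| / 8.60140 = 10 / 8.60140 ≈ 1.16260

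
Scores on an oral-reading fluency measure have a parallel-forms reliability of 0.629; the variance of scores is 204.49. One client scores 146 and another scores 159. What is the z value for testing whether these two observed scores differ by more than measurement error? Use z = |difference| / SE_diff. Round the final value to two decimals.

1.06

σ = 204.49^(1/2) = 14.300
SEM = 14.300*√(1 − 0.629) ≈ 8.710
SE_diff = SEM * √2 ≈ 8.710 * 1.414 ≈ 12.318
z = 13 / 12.318 ≈ 1.055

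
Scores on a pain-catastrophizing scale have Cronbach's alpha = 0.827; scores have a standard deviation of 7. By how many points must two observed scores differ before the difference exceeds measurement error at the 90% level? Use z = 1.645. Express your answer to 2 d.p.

SEM = 7.00000×√(1 − 0.82700) ≃ 2.91153
Standard error of the difference = 2.91153·√2 ≃ 4.11752
Minimum reliable difference = 1.645 × SE_diff ≃ 1.645 × 4.11752 ≃ 6.77333

6.77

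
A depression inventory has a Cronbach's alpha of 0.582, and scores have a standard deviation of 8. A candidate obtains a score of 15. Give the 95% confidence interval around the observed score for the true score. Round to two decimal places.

[4.86, 25.14]

SEM = 8.00000 · √(1 − 0.58200) = 8.00000 · √0.41800 ≈ 8.00000 · 0.64653 ≈ 5.17223
1.96 · SEM ≈ 10.13758
95% CI: 15 ± 10.13758 = [4.86242, 25.13758]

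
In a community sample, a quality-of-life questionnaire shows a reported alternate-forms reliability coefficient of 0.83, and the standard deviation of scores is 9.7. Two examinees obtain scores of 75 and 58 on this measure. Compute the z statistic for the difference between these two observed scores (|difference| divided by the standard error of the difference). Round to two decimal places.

3.01

SEM = 9.700 * √(1 − 0.830) = 9.700 * √0.170 ≈ 9.700 * 0.412 ≈ 3.999
SE_diff = √2 * SEM ≈ 5.656
z = |75 − 58| / 5.656 = 17 / 5.656 ≈ 3.006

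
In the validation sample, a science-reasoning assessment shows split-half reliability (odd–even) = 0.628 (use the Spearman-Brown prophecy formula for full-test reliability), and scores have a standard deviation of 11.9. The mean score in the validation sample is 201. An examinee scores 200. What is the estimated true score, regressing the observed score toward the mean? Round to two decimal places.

200.23

r_full = 2·0.628 / (1 + 0.628) ≃ 0.7715
T̂ = r·X + (1 − r)·M = 0.7715×200 + 0.2285×201 ≃ 154.2998 + 45.9287 ≃ 200.2285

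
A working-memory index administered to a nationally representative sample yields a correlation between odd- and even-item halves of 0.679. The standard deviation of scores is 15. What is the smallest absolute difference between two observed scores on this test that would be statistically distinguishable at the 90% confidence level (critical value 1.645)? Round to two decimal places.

Spearman-Brown: r = 2(0.679) / (1 + 0.679) = 1.35800 / 1.67900 ≈ 0.80881
SEM = 15.00000·√(1 − 0.80881) ≈ 6.55871
SE_diff = √2 · SEM ≈ 9.27542
Smallest detectable difference = 1.645·9.27542 ≈ 15.25806

15.26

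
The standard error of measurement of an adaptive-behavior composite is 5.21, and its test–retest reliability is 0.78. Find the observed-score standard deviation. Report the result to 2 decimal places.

11.11

σ = SEM·(1 − r)^(−1/2) ≃ 5.21×2.1320 ≃ 11.1078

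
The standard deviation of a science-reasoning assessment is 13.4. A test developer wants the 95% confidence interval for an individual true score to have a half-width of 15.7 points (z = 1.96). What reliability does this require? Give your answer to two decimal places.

0.64

Required SEM = 15.7 / 1.96 ≃ 8.0102
Required reliability = 1 − (SEM/SD)² = 1 − 0.3573 ≃ 0.6427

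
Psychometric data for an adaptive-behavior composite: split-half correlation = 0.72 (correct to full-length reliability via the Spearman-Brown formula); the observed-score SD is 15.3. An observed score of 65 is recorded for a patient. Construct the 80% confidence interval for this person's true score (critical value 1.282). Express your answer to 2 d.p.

Spearman-Brown: r = 2(0.72) / (1 + 0.72) = 1.4400 / 1.7200 ≈ 0.8372
SEM = 15.3000·√(1 − 0.8372) ≈ 6.1731
Half-width = 1.282·6.1731 ≈ 7.9140
CI = 65 ± 7.9140 → [57.0860, 72.9140]

[57.09, 72.91]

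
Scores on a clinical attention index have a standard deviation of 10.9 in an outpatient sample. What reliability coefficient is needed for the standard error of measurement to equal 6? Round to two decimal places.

Required reliability = 1 − (SEM/SD)² = 1 − 0.3030 ≈ 0.6970

0.70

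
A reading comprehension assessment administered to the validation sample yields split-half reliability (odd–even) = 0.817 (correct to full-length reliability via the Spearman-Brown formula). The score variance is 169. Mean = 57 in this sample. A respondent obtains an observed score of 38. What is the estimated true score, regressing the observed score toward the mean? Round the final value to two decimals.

r_full = 2·0.817 / (1 + 0.817) ≈ 0.8993
Estimated true score = 0.8993*38 + (1 − 0.8993)*57 ≈ 39.9136

39.91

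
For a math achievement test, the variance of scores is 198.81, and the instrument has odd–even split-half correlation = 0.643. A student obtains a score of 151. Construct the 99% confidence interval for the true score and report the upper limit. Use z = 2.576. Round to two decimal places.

167.93

σ = 198.81^(1/2) = 14.10000
Full-length reliability (Spearman-Brown) = 2(0.643)/(1+0.643) ≈ 0.78271
SEM = 14.10000 · √(1 − 0.78271) = 14.10000 · √0.21729 ≈ 14.10000 · 0.46614 ≈ 6.57256
Half-width = 2.576·6.57256 ≈ 16.93091
Upper bound: 151 + 16.93091 = 167.93091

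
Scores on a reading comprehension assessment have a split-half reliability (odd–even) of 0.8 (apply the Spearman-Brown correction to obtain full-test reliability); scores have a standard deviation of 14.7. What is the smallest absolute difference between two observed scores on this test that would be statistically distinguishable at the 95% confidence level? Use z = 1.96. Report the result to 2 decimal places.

Spearman-Brown: r = 2(0.8) / (1 + 0.8) = 1.60000 / 1.80000 ≃ 0.88889
SEM = 14.70000·√(1 − 0.88889) ≃ 4.90000
Standard error of the difference = 4.90000·√2 ≃ 6.92965
Smallest detectable difference = 1.96·6.92965 ≃ 13.58211

13.58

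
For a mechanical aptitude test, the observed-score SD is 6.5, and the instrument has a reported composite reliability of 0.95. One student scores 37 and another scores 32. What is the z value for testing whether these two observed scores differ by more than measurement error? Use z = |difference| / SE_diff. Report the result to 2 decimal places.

SEM = 6.5000 × √(1 − 0.9500) = 6.5000 × √0.0500 ≈ 6.5000 × 0.2236 ≈ 1.4534
SE_diff = √2 × SEM ≈ 2.0555
z = |37 − 32| / 2.0555 = 5 / 2.0555 ≈ 2.4325

2.43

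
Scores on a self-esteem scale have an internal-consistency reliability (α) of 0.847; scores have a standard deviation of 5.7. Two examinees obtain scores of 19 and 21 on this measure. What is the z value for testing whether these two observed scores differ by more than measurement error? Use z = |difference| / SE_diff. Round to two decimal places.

SEM = 5.700×√(1 − 0.847) ≃ 2.230
SE_diff = √2 × SEM ≃ 3.153
z = |19 − 21| / 3.153 = 2 / 3.153 ≃ 0.634

0.63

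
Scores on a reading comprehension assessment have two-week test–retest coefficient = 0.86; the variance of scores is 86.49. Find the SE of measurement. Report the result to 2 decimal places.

SD = √86.49 ≈ 9.3000
SEM = 9.3000 × √(1 − 0.8600) = 9.3000 × √0.1400 ≈ 9.3000 × 0.3742 ≈ 3.4797

3.48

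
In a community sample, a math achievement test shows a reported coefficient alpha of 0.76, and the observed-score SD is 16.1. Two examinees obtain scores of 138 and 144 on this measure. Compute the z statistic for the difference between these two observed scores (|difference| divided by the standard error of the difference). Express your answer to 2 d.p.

0.54

SEM = 16.100 × √(1 − 0.760) = 16.100 × √0.240 ≈ 16.100 × 0.490 ≈ 7.887
SE_diff = √2 × SEM ≈ 11.154
z = |138 − 144| / 11.154 = 6 / 11.154 ≈ 0.538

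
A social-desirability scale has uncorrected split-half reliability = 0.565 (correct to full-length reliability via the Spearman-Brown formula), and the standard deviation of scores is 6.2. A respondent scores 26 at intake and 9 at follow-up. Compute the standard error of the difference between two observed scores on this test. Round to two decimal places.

r_full = 2·0.565 / (1 + 0.565) ≃ 0.722
SEM = 6.200 · √(1 − 0.722) = 6.200 · √0.278 ≃ 6.200 · 0.527 ≃ 3.269
SE_diff = SEM · √2 ≃ 3.269 · 1.414 ≃ 4.623

4.62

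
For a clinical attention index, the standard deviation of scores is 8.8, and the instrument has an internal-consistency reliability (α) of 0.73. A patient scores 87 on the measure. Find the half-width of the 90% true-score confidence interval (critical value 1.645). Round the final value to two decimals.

7.52

The standard error of measurement is 8.80000·√(1 − 0.73000) ≈ 8.80000·0.51962 ≈ 4.57261.
1.645 · SEM ≈ 7.52195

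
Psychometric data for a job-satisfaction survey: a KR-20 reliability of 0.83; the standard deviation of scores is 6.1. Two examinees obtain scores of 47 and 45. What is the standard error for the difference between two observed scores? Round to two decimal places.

3.56

The standard error of measurement is 6.10000×√(1 − 0.83000) ≈ 6.10000×0.41231 ≈ 2.51509.
SE_diff = SEM × √2 ≈ 2.51509 × 1.41421 ≈ 3.55688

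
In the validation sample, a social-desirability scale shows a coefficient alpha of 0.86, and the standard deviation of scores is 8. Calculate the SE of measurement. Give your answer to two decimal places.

2.99

SEM = 8.0000·√(1 − 0.8600) ≈ 2.9933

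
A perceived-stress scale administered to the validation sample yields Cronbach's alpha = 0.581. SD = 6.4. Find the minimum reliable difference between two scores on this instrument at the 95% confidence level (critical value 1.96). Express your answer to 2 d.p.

11.48

SEM = 6.4000 * √(1 − 0.5810) = 6.4000 * √0.4190 ≈ 6.4000 * 0.6473 ≈ 4.1427
Standard error of the difference = 4.1427·√2 ≈ 5.8587
Smallest detectable difference = 1.96*5.8587 ≈ 11.4831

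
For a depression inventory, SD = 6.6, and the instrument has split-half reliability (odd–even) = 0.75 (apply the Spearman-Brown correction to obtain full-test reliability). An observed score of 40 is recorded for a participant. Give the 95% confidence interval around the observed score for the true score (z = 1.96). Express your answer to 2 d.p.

[35.11, 44.89]

Full-length reliability (Spearman-Brown) = 2(0.75)/(1+0.75) ≃ 0.857
SEM = 6.600 × √(1 − 0.857) = 6.600 × √0.143 ≃ 6.600 × 0.378 ≃ 2.495
Half-width = 1.96×2.495 ≃ 4.889
95% CI: 40 ± 4.889 = [35.111, 44.889]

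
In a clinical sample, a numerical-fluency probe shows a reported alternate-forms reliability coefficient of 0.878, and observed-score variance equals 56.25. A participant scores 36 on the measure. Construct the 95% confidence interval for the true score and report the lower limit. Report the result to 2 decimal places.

30.87

σ = 56.25^(1/2) = 7.5000
SEM = 7.5000 * √(1 − 0.8780) = 7.5000 * √0.1220 ≈ 7.5000 * 0.3493 ≈ 2.6196
Margin = 1.96 * 2.6196 ≈ 5.1345
Lower limit = 36 − 5.1345 ≈ 30.8655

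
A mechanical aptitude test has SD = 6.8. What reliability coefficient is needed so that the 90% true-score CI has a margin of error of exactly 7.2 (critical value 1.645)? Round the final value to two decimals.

0.59

SEM needed = half-width / z = 7.2/1.645 ≈ 4.3769
Required reliability = 1 − (SEM/SD)² = 1 − 0.4143 ≈ 0.5857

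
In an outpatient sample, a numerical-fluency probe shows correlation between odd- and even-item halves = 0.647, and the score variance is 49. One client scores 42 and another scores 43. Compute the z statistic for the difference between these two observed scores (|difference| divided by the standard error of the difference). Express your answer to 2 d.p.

0.22

σ = 49^(1/2) = 7.0000
r_full = 2·0.647 / (1 + 0.647) ≈ 0.7857
SEM = 7.0000 * √(1 − 0.7857) = 7.0000 * √0.2143 ≈ 7.0000 * 0.4630 ≈ 3.2407
SE_diff = √2 * SEM ≈ 4.5830
z = 1 / 4.5830 ≈ 0.2182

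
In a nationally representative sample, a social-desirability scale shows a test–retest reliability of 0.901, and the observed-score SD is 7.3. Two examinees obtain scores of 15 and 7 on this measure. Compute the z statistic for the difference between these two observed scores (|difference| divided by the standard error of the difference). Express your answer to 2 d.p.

2.46

SEM = 7.300 * √(1 − 0.901) = 7.300 * √0.099 ≈ 7.300 * 0.315 ≈ 2.297
Standard error of the difference = 2.297·√2 ≈ 3.248
z = 8 / 3.248 ≈ 2.463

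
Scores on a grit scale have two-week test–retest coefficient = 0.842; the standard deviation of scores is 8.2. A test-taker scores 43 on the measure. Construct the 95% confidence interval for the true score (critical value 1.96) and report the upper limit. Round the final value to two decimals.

SEM = 8.20000·√(1 − 0.84200) ≈ 3.25944
Margin = 1.96 · 3.25944 ≈ 6.38849
Upper limit = 43 + 6.38849 ≈ 49.38849

49.39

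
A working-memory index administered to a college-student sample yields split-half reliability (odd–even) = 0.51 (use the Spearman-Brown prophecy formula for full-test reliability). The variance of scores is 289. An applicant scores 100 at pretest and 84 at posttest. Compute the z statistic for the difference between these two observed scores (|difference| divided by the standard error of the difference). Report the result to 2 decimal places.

1.17

σ = 289^(1/2) = 17.0000
Full-length reliability (Spearman-Brown) = 2(0.51)/(1+0.51) ≃ 0.6755
The standard error of measurement is 17.0000*√(1 − 0.6755) ≃ 17.0000*0.5697 ≃ 9.6841.
SE_diff = SEM * √2 ≃ 9.6841 * 1.4142 ≃ 13.6954
z = |100 − 84| / 13.6954 = 16 / 13.6954 ≃ 1.1683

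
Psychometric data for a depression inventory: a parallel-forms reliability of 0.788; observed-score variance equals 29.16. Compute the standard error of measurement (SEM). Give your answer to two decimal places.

2.49

σ = 29.16^(1/2) = 5.400
SEM = 5.400*√(1 − 0.788) ≃ 2.486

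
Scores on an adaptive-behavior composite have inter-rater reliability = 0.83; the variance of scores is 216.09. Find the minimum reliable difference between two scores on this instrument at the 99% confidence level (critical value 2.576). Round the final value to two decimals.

σ = 216.09^(1/2) = 14.7000
SEM = 14.7000*√(1 − 0.8300) ≃ 6.0610
SE_diff = SEM * √2 ≃ 6.0610 * 1.4142 ≃ 8.5715
Smallest detectable difference = 2.576*8.5715 ≃ 22.0802

22.08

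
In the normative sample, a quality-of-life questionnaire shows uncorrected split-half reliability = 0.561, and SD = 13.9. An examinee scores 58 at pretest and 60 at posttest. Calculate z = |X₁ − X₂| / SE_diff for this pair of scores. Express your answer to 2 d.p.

Spearman-Brown: r = 2(0.561) / (1 + 0.561) = 1.122 / 1.561 ≃ 0.719
SEM = 13.900×√(1 − 0.719) ≃ 7.371
Standard error of the difference = 7.371·√2 ≃ 10.425
z = 2 / 10.425 ≃ 0.192

0.19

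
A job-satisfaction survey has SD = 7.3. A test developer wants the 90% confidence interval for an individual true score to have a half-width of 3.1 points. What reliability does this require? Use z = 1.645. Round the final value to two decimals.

Required SEM = 3.1 / 1.645 ≃ 1.88450
r = 1 − (SEM / SD)² = 1 − (1.88450 / 7.3)² ≃ 1 − 0.06664 ≃ 0.93336

0.93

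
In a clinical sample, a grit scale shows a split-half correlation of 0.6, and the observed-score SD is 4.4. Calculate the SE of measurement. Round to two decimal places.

Spearman-Brown: r = 2(0.6) / (1 + 0.6) = 1.20000 / 1.60000 ≃ 0.75000
SEM = 4.40000 * √(1 − 0.75000) = 4.40000 * √0.25000 ≃ 4.40000 * 0.50000 ≃ 2.20000

2.20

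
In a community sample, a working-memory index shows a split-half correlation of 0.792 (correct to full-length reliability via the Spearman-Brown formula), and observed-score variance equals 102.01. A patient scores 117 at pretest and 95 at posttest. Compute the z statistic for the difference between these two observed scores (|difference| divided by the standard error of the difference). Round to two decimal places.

4.52

SD = √102.01 = 10.1000
Full-length reliability (Spearman-Brown) = 2(0.792)/(1+0.792) ≈ 0.8839
SEM = 10.1000 · √(1 − 0.8839) = 10.1000 · √0.1161 ≈ 10.1000 · 0.3407 ≈ 3.4410
Standard error of the difference = 3.4410·√2 ≈ 4.8663
z = |117 − 95| / 4.8663 = 22 / 4.8663 ≈ 4.5209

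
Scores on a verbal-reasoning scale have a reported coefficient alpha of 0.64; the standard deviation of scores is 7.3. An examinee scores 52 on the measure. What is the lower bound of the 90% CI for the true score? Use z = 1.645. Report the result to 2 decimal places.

SEM = 7.3000 · √(1 − 0.6400) = 7.3000 · √0.3600 ≈ 7.3000 · 0.6000 ≈ 4.3800
1.645 · SEM ≈ 7.2051
Lower bound: 52 − 7.2051 = 44.7949

44.79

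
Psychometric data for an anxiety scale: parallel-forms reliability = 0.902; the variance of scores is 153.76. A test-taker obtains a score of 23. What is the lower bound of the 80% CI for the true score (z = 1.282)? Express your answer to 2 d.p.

18.02

SD = √153.76 = 12.4000
SEM = 12.4000 · √(1 − 0.9020) = 12.4000 · √0.0980 ≃ 12.4000 · 0.3130 ≃ 3.8818
Margin = 1.282 · 3.8818 ≃ 4.9765
Lower bound: 23 − 4.9765 = 18.0235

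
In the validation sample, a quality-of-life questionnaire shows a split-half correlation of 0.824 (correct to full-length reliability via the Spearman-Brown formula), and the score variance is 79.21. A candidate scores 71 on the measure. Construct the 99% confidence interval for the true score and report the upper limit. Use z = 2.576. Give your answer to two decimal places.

SD = √79.21 = 8.9000
Spearman-Brown: r = 2(0.824) / (1 + 0.824) = 1.6480 / 1.8240 ≈ 0.9035
The standard error of measurement is 8.9000×√(1 − 0.9035) ≈ 8.9000×0.3106 ≈ 2.7646.
Margin = 2.576 × 2.7646 ≈ 7.1216
Upper bound: 71 + 7.1216 = 78.1216

78.12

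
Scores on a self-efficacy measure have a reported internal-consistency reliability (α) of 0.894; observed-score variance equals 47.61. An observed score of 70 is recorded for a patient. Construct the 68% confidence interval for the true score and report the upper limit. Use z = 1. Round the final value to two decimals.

72.25

SD = √47.61 ≈ 6.900
SEM = 6.900 × √(1 − 0.894) = 6.900 × √0.106 ≈ 6.900 × 0.326 ≈ 2.246
1 × SEM ≈ 2.246
Upper bound: 70 + 2.246 = 72.246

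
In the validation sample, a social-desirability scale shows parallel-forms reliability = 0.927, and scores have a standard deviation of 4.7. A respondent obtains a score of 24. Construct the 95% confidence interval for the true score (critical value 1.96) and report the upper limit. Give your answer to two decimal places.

26.49

SEM = 4.70000 × √(1 − 0.92700) = 4.70000 × √0.07300 ≈ 4.70000 × 0.27019 ≈ 1.26987
Margin = 1.96 × 1.26987 ≈ 2.48895
Upper bound: 24 + 2.48895 = 26.48895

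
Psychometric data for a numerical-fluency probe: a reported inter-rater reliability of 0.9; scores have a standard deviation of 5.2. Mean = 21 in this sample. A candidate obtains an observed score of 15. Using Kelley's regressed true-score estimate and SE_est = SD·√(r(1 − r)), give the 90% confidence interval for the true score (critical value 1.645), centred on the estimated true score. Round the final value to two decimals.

Estimated true score = 0.9000·15 + (1 − 0.9000)·21 ≈ 15.6000
SE_est = SD · √(r(1 − r)) = 5.2000 · √0.0900 ≈ 5.2000 · 0.3000 ≈ 1.5600
90% CI: 15.6000 ± 2.5662 ≈ (13.0338, 18.1662)

[13.03, 18.17]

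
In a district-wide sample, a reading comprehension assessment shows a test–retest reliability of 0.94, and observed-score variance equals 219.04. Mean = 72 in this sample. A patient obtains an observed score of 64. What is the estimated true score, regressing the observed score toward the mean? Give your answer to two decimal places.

T̂ = r·X + (1 − r)·M = 0.940*64 + 0.060*72 = 60.160 + 4.320 ≈ 64.480

64.48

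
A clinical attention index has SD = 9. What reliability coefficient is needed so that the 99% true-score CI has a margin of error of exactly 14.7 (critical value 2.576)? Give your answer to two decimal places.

0.60

Required SEM = 14.7 / 2.576 ≈ 5.7065
Required reliability = 1 − (SEM/SD)² = 1 − 0.4020 ≈ 0.5980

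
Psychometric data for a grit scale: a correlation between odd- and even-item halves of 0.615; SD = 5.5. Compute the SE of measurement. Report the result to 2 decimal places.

Full-length reliability (Spearman-Brown) = 2(0.615)/(1+0.615) ≈ 0.7616
The standard error of measurement is 5.5000·√(1 − 0.7616) ≈ 5.5000·0.4883 ≈ 2.6854.

2.69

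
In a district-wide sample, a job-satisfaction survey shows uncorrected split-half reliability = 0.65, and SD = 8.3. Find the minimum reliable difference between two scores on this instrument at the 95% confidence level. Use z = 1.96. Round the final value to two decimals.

Spearman-Brown: r = 2(0.65) / (1 + 0.65) = 1.300 / 1.650 ≈ 0.788
SEM = 8.300*√(1 − 0.788) ≈ 3.823
SE_diff = SEM * √2 ≈ 3.823 * 1.414 ≈ 5.406
Smallest detectable difference = 1.96*5.406 ≈ 10.596

10.60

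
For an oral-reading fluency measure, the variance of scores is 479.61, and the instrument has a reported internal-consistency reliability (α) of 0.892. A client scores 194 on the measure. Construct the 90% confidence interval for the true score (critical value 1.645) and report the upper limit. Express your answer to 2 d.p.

SD = √479.61 = 21.90000
SEM = 21.90000*√(1 − 0.89200) ≈ 7.19707
1.645 * SEM ≈ 11.83919
Upper limit = 194 + 11.83919 ≈ 205.83919

205.84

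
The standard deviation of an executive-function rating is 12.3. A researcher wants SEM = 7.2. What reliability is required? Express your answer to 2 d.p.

0.66

Required reliability = 1 − (SEM/SD)² = 1 − 0.3427 ≈ 0.6573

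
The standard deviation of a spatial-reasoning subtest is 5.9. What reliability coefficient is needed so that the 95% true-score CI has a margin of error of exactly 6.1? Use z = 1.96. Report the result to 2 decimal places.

SEM needed = half-width / z = 6.1/1.96 ≈ 3.112
Required reliability = 1 − (SEM/SD)² = 1 − 0.278 ≈ 0.722

0.72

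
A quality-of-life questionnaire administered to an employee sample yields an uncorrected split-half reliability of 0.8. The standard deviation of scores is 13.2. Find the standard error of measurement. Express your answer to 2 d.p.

4.40

Spearman-Brown: r = 2(0.8) / (1 + 0.8) = 1.6000 / 1.8000 ≈ 0.8889
The standard error of measurement is 13.2000·√(1 − 0.8889) ≈ 13.2000·0.3333 ≈ 4.4000.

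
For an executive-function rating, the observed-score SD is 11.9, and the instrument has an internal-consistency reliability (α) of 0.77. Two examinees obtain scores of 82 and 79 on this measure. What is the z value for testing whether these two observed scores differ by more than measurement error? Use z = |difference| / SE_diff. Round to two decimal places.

SEM = 11.90000 * √(1 − 0.77000) = 11.90000 * √0.23000 ≈ 11.90000 * 0.47958 ≈ 5.70704
Standard error of the difference = 5.70704·√2 ≈ 8.07097
z = |82 − 79| / 8.07097 = 3 / 8.07097 ≈ 0.37170

0.37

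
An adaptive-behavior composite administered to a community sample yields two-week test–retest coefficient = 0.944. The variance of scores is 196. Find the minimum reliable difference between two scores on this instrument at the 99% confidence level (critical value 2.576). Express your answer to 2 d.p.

12.07

SD = √196 ≈ 14.00000
SEM = 14.00000 * √(1 − 0.94400) = 14.00000 * √0.05600 ≈ 14.00000 * 0.23664 ≈ 3.31300
Standard error of the difference = 3.31300·√2 ≈ 4.68530
Minimum reliable difference = 2.576 * SE_diff ≈ 2.576 * 4.68530 ≈ 12.06932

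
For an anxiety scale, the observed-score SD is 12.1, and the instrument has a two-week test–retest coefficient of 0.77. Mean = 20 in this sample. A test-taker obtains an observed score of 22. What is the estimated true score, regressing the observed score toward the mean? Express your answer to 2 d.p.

21.54

Estimated true score = 0.7700×22 + (1 − 0.7700)×20 ≈ 21.5400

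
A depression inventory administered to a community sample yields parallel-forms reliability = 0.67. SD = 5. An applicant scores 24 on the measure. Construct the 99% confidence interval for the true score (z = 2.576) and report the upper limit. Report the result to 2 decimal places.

The standard error of measurement is 5.000×√(1 − 0.670) ≈ 5.000×0.574 ≈ 2.872.
2.576 × SEM ≈ 7.399
Upper limit = 24 + 7.399 ≈ 31.399

31.40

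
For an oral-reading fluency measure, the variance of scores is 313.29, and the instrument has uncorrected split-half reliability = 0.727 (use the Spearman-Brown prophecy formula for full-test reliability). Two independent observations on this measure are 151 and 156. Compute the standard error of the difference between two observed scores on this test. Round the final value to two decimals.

SD = √313.29 = 17.70000
Full-length reliability (Spearman-Brown) = 2(0.727)/(1+0.727) ≈ 0.84192
The standard error of measurement is 17.70000*√(1 − 0.84192) ≈ 17.70000*0.39759 ≈ 7.03734.
SE_diff = √2 * SEM ≈ 9.95230

9.95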